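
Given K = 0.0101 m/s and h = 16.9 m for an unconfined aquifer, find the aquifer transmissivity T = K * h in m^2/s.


Transmissivity is defined as T = K * h.
T = 0.0101 * 16.9
  = 0.1707 m^2/s.

0.1707


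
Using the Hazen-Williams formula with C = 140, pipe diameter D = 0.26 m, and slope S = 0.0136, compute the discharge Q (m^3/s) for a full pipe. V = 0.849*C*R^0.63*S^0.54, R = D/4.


For a full circular pipe, R = D/4 = 0.26/4 = 0.065 m.
V = 0.849 * 140 * 0.065^0.63 * 0.0136^0.54
  = 0.849 * 140 * 0.178704 * 0.0982
  = 2.0858 m/s.
Pipe area A = pi*D^2/4 = pi*0.26^2/4 = 0.0531 m^2.
Q = A * V = 0.0531 * 2.0858 = 0.1107 m^3/s.

0.1107


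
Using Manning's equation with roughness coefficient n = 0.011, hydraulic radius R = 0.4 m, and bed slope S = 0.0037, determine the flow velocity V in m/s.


Manning's equation gives V = (1/n) * R^(2/3) * S^(1/2).
First, compute R^(2/3) = 0.4^(2/3) = 0.5429.
Next, S^(1/2) = 0.0037^(1/2) = 0.060828.
Then 1/n = 1/0.011 = 90.91.
V = 90.91 * 0.5429 * 0.060828 = 3.002 m/s.

3.002


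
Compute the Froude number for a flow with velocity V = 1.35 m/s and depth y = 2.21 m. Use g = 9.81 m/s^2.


The Froude number is defined as Fr = V / sqrt(g*y).
g*y = 9.81 * 2.21 = 21.6801.
sqrt(g*y) = sqrt(21.6801) = 4.6562.
Fr = 1.35 / 4.6562 = 0.2899.

0.2899


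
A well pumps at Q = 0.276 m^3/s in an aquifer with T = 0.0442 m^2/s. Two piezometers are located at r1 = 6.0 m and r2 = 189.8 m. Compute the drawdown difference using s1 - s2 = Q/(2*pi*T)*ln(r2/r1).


Thiem equation: s1 - s2 = Q/(2*pi*T) * ln(r2/r1).
ln(r2/r1) = ln(189.8/6.0) = 3.4542.
Q/(2*pi*T) = 0.276 / (2*pi*0.0442) = 0.276 / 0.2777 = 0.9938.
s1 - s2 = 0.9938 * 3.4542 = 3.4329 m.

3.4329


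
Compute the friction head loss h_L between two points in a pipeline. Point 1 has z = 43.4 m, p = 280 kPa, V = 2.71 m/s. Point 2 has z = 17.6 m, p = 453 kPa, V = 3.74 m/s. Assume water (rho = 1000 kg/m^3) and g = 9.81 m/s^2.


Total head at each section: H = z + p/(rho*g) + V^2/(2g).
H1 = 43.4 + 280*1000/(1000*9.81) + 2.71^2/(2*9.81)
   = 43.4 + 28.542 + 0.3743
   = 72.317 m.
H2 = 17.6 + 453*1000/(1000*9.81) + 3.74^2/(2*9.81)
   = 17.6 + 46.177 + 0.7129
   = 64.49 m.
h_L = H1 - H2 = 72.317 - 64.49 = 7.826 m.

7.826


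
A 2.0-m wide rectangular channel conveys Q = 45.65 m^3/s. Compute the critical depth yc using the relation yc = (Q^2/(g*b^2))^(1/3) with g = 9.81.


Using yc = (Q^2 / (g * b^2))^(1/3):
Q^2 = 45.65^2 = 2083.92.
g * b^2 = 9.81 * 2.0^2 = 9.81 * 4.0 = 39.24.
Q^2 / (g*b^2) = 2083.92 / 39.24 = 53.107.
yc = 53.107^(1/3) = 3.7588 m.

3.7588


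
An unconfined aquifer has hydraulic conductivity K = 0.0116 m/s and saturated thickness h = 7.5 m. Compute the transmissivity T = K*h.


Transmissivity is defined as T = K * h.
T = 0.0116 * 7.5
  = 0.087 m^2/s.

0.087


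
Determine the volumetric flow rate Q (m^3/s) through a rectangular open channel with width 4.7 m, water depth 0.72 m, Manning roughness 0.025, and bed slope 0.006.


For a rectangular channel, the cross-sectional area A = b * y = 4.7 * 0.72 = 3.38 m^2.
The wetted perimeter P = b + 2y = 4.7 + 2*0.72 = 6.14 m.
Hydraulic radius R = A/P = 3.38/6.14 = 0.5511 m.
Velocity V = (1/n)*R^(2/3)*S^(1/2) = (1/0.025)*0.5511^(2/3)*0.006^(1/2) = 2.0828 m/s.
Discharge Q = A * V = 3.38 * 2.0828 = 7.048 m^3/s.

7.048


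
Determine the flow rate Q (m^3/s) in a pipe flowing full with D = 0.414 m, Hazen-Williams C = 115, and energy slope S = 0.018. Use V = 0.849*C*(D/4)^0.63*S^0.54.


For a full circular pipe, R = D/4 = 0.414/4 = 0.1035 m.
V = 0.849 * 115 * 0.1035^0.63 * 0.018^0.54
  = 0.849 * 115 * 0.239559 * 0.114248
  = 2.6722 m/s.
Pipe area A = pi*D^2/4 = pi*0.414^2/4 = 0.1346 m^2.
Q = A * V = 0.1346 * 2.6722 = 0.3597 m^3/s.

0.3597


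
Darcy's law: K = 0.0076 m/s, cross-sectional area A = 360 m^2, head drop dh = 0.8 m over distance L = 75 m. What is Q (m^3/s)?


Darcy's law: Q = K * A * i, where i = dh/L.
Hydraulic gradient i = 0.8 / 75 = 0.010667.
Q = 0.0076 * 360 * 0.010667
  = 0.0292 m^3/s.

0.0292


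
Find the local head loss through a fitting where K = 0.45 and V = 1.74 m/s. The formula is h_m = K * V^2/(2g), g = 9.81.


Minor loss formula: h_m = K * V^2/(2g).
V^2 = 1.74^2 = 3.0276.
V^2/(2g) = 3.0276 / 19.62 = 0.1543 m.
h_m = 0.45 * 0.1543 = 0.0694 m.

0.0694


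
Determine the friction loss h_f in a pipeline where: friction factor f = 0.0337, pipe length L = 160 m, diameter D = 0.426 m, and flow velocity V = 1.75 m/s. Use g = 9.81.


Darcy-Weisbach equation: h_f = f * (L/D) * V^2/(2g).
f * L/D = 0.0337 * 160/0.426 = 12.6573.
V^2/(2g) = 1.75^2 / (2*9.81) = 3.0625 / 19.62 = 0.1561 m.
h_f = 12.6573 * 0.1561 = 1.976 m.

1.976


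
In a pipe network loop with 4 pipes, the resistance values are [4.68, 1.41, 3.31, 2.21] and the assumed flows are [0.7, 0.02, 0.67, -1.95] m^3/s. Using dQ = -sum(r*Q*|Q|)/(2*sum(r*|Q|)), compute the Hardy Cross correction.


Numerator terms (r*Q*|Q|): 4.68*0.7*|0.7| = 2.2932; 1.41*0.02*|0.02| = 0.0006; 3.31*0.67*|0.67| = 1.4859; 2.21*-1.95*|-1.95| = -8.4035.
Sum of numerator = -4.6239.
Denominator terms (r*|Q|): 4.68*|0.7| = 3.276; 1.41*|0.02| = 0.0282; 3.31*|0.67| = 2.2177; 2.21*|-1.95| = 4.3095.
2 * sum of denominator = 2 * 9.8314 = 19.6628.
dQ = --4.6239 / 19.6628 = 0.2352 m^3/s.

0.2352


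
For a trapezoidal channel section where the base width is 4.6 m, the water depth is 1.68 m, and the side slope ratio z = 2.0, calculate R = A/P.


For a trapezoidal section with side slope z:
A = (b + z*y)*y = (4.6 + 2.0*1.68)*1.68 = 13.373 m^2.
P = b + 2*y*sqrt(1 + z^2) = 4.6 + 2*1.68*sqrt(1 + 2.0^2) = 12.113 m.
R = A/P = 13.373 / 12.113 = 1.104 m.

1.104


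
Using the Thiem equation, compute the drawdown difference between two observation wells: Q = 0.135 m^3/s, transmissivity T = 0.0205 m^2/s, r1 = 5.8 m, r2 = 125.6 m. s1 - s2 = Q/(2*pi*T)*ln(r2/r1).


Thiem equation: s1 - s2 = Q/(2*pi*T) * ln(r2/r1).
ln(r2/r1) = ln(125.6/5.8) = 3.0752.
Q/(2*pi*T) = 0.135 / (2*pi*0.0205) = 0.135 / 0.1288 = 1.0481.
s1 - s2 = 1.0481 * 3.0752 = 3.2231 m.

3.2231


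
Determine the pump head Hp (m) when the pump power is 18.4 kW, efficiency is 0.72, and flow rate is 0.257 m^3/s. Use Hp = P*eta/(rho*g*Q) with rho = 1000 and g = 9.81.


Pump head formula: Hp = P * eta / (rho * g * Q).
Numerator: P * eta = 18.4 * 1000 * 0.72 = 13248.0 W.
Denominator: rho * g * Q = 1000 * 9.81 * 0.257 = 2521.17.
Hp = 13248.0 / 2521.17 = 5.25 m.

5.25


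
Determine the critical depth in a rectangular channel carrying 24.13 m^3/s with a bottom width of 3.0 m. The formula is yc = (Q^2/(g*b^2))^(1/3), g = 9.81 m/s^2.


Using yc = (Q^2 / (g * b^2))^(1/3):
Q^2 = 24.13^2 = 582.26.
g * b^2 = 9.81 * 3.0^2 = 9.81 * 9.0 = 88.29.
Q^2 / (g*b^2) = 582.26 / 88.29 = 6.5949.
yc = 6.5949^(1/3) = 1.8753 m.

1.8753


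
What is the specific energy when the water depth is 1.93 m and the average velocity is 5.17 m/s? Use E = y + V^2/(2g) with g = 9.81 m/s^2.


Specific energy E = y + V^2/(2g).
Velocity head = V^2/(2g) = 5.17^2 / (2*9.81) = 26.7289 / 19.62 = 1.3623 m.
E = 1.93 + 1.3623 = 3.2923 m.

3.2923


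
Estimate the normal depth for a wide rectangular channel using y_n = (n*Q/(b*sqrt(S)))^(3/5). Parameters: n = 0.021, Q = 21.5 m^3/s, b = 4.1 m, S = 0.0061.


We use the wide-channel approximation y_n = (n*Q/(b*sqrt(S)))^(3/5).
sqrt(S) = sqrt(0.0061) = 0.078102.
Numerator: n*Q = 0.021 * 21.5 = 0.4515.
Denominator: b*sqrt(S) = 4.1 * 0.078102 = 0.320218.
arg = 1.41.
y_n = 1.41^(3/5) = 1.2289 m.

1.2289


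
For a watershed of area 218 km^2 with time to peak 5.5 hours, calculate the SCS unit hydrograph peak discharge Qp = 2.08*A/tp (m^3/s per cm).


SCS formula: Qp = 2.08 * A / tp.
Qp = 2.08 * 218 / 5.5
   = 453.44 / 5.5
   = 82.44 m^3/s per cm.

82.44


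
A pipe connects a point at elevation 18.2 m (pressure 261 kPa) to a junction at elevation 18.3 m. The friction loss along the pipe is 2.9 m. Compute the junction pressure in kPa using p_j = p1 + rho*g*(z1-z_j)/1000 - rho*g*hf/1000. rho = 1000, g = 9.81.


Junction pressure: p_j = p1 + rho*g*(z1 - z_j)/1000 - rho*g*hf/1000.
Elevation term = 1000*9.81*(18.2 - 18.3)/1000 = -0.981 kPa.
Friction term = 1000*9.81*2.9/1000 = 28.449 kPa.
p_j = 261 + -0.981 - 28.449 = 231.57 kPa.

231.57


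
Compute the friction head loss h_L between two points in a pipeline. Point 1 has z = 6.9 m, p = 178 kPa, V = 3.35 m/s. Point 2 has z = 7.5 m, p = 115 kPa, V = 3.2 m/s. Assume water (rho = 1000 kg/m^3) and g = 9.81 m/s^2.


Total head at each section: H = z + p/(rho*g) + V^2/(2g).
H1 = 6.9 + 178*1000/(1000*9.81) + 3.35^2/(2*9.81)
   = 6.9 + 18.145 + 0.572
   = 25.617 m.
H2 = 7.5 + 115*1000/(1000*9.81) + 3.2^2/(2*9.81)
   = 7.5 + 11.723 + 0.5219
   = 19.745 m.
h_L = H1 - H2 = 25.617 - 19.745 = 5.872 m.

5.872


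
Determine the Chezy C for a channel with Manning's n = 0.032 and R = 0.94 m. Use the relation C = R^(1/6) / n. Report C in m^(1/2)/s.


The Chezy coefficient relates to Manning's n through C = R^(1/6) / n.
R^(1/6) = 0.94^(1/6) = 0.98974.
C = 0.98974 / 0.032 = 30.93 m^(1/2)/s.

30.93


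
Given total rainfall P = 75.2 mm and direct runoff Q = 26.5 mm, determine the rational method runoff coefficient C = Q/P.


The runoff coefficient C = runoff depth / rainfall depth.
C = 26.5 / 75.2
  = 0.3524.

0.3524


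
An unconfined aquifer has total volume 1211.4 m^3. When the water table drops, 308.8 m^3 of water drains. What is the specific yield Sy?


Specific yield Sy = Volume drained / Total volume.
Sy = 308.8 / 1211.4
   = 0.2549.

0.2549


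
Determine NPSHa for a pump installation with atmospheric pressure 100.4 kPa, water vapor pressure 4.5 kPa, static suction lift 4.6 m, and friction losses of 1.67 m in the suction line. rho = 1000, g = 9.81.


NPSHa = p_atm/(rho*g) - z_s - hf_s - p_vap/(rho*g).
p_atm/(rho*g) = 100.4*1000 / (1000*9.81) = 10.234 m.
p_vap/(rho*g) = 4.5*1000 / (1000*9.81) = 0.459 m.
NPSHa = 10.234 - 4.6 - 1.67 - 0.459
      = 3.51 m.

3.51


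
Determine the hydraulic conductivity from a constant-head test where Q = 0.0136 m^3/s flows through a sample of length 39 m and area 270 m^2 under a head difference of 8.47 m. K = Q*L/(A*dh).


From K = Q*L / (A*dh):
Numerator: Q*L = 0.0136 * 39 = 0.5304.
Denominator: A*dh = 270 * 8.47 = 2286.9.
K = 0.5304 / 2286.9 = 0.000232 m/s.

0.000232


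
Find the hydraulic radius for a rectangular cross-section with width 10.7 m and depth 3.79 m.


For a rectangular section:
Flow area A = b * y = 10.7 * 3.79 = 40.55 m^2.
Wetted perimeter P = b + 2y = 10.7 + 2*3.79 = 18.28 m.
Hydraulic radius R = A/P = 40.55 / 18.28 = 2.2184 m.

2.2184


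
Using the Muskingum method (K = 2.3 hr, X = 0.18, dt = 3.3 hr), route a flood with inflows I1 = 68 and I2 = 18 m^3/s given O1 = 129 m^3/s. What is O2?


Muskingum coefficients:
denom = 2*K*(1-X) + dt = 2*2.3*(1-0.18) + 3.3 = 7.072.
C0 = (dt - 2*K*X)/denom = (3.3 - 2*2.3*0.18)/7.072 = 0.3495.
C1 = (dt + 2*K*X)/denom = (3.3 + 2*2.3*0.18)/7.072 = 0.5837.
C2 = (2*K*(1-X) - dt)/denom = 0.0667.
O2 = C0*I2 + C1*I1 + C2*O1
   = 0.3495*18 + 0.5837*68 + 0.0667*129
   = 54.59 m^3/s.

54.59


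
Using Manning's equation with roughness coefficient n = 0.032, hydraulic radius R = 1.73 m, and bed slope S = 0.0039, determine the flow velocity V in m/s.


Manning's equation gives V = (1/n) * R^(2/3) * S^(1/2).
First, compute R^(2/3) = 1.73^(2/3) = 1.4411.
Next, S^(1/2) = 0.0039^(1/2) = 0.06245.
Then 1/n = 1/0.032 = 31.25.
V = 31.25 * 1.4411 * 0.06245 = 2.8124 m/s.

2.8124


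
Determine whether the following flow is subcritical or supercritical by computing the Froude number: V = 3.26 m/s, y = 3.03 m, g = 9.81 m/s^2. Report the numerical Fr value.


The Froude number is defined as Fr = V / sqrt(g*y).
g*y = 9.81 * 3.03 = 29.7243.
sqrt(g*y) = sqrt(29.7243) = 5.452.
Fr = 3.26 / 5.452 = 0.5979.
Since Fr < 1, the flow is subcritical.

0.5979


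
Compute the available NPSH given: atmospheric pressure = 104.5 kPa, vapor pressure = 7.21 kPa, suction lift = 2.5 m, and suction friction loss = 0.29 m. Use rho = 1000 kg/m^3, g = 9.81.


NPSHa = p_atm/(rho*g) - z_s - hf_s - p_vap/(rho*g).
p_atm/(rho*g) = 104.5*1000 / (1000*9.81) = 10.652 m.
p_vap/(rho*g) = 7.21*1000 / (1000*9.81) = 0.735 m.
NPSHa = 10.652 - 2.5 - 0.29 - 0.735
      = 7.13 m.

7.13


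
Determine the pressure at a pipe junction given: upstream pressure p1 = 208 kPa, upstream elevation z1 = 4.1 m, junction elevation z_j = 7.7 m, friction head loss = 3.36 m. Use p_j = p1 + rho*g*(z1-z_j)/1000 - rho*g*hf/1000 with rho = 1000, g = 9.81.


Junction pressure: p_j = p1 + rho*g*(z1 - z_j)/1000 - rho*g*hf/1000.
Elevation term = 1000*9.81*(4.1 - 7.7)/1000 = -35.316 kPa.
Friction term = 1000*9.81*3.36/1000 = 32.962 kPa.
p_j = 208 + -35.316 - 32.962 = 139.72 kPa.

139.72


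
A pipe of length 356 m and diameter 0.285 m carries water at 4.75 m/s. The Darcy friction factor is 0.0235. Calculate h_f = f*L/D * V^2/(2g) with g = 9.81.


Darcy-Weisbach equation: h_f = f * (L/D) * V^2/(2g).
f * L/D = 0.0235 * 356/0.285 = 29.3544.
V^2/(2g) = 4.75^2 / (2*9.81) = 22.5625 / 19.62 = 1.15 m.
h_f = 29.3544 * 1.15 = 33.757 m.

33.757


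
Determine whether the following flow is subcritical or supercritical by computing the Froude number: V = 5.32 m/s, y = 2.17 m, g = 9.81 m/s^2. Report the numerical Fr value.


The Froude number is defined as Fr = V / sqrt(g*y).
g*y = 9.81 * 2.17 = 21.2877.
sqrt(g*y) = sqrt(21.2877) = 4.6139.
Fr = 5.32 / 4.6139 = 1.153.
Since Fr > 1, the flow is supercritical.

1.153


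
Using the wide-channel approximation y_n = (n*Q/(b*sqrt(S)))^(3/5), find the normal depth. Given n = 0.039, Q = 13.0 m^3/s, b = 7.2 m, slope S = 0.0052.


We use the wide-channel approximation y_n = (n*Q/(b*sqrt(S)))^(3/5).
sqrt(S) = sqrt(0.0052) = 0.072111.
Numerator: n*Q = 0.039 * 13.0 = 0.507.
Denominator: b*sqrt(S) = 7.2 * 0.072111 = 0.519199.
arg = 0.9765.
y_n = 0.9765^(3/5) = 0.9858 m.

0.9858


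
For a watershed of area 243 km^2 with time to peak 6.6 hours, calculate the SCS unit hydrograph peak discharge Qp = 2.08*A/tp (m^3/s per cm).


SCS formula: Qp = 2.08 * A / tp.
Qp = 2.08 * 243 / 6.6
   = 505.44 / 6.6
   = 76.58 m^3/s per cm.

76.58


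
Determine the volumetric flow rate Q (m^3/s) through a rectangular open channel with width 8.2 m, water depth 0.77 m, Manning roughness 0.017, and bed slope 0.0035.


For a rectangular channel, the cross-sectional area A = b * y = 8.2 * 0.77 = 6.31 m^2.
The wetted perimeter P = b + 2y = 8.2 + 2*0.77 = 9.74 m.
Hydraulic radius R = A/P = 6.31/9.74 = 0.6483 m.
Velocity V = (1/n)*R^(2/3)*S^(1/2) = (1/0.017)*0.6483^(2/3)*0.0035^(1/2) = 2.6066 m/s.
Discharge Q = A * V = 6.31 * 2.6066 = 16.458 m^3/s.

16.458


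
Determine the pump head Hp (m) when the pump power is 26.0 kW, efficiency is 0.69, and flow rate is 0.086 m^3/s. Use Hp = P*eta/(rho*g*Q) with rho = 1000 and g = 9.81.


Pump head formula: Hp = P * eta / (rho * g * Q).
Numerator: P * eta = 26.0 * 1000 * 0.69 = 17940.0 W.
Denominator: rho * g * Q = 1000 * 9.81 * 0.086 = 843.66.
Hp = 17940.0 / 843.66 = 21.26 m.

21.26


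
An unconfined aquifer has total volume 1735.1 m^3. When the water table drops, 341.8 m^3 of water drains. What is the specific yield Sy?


Specific yield Sy = Volume drained / Total volume.
Sy = 341.8 / 1735.1
   = 0.197.

0.197


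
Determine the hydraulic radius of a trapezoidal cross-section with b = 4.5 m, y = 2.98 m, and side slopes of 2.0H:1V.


For a trapezoidal section with side slope z:
A = (b + z*y)*y = (4.5 + 2.0*2.98)*2.98 = 31.171 m^2.
P = b + 2*y*sqrt(1 + z^2) = 4.5 + 2*2.98*sqrt(1 + 2.0^2) = 17.827 m.
R = A/P = 31.171 / 17.827 = 1.7485 m.

1.7485


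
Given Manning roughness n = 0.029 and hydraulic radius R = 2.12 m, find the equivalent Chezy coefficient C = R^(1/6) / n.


The Chezy coefficient relates to Manning's n through C = R^(1/6) / n.
R^(1/6) = 2.12^(1/6) = 1.133416.
C = 1.133416 / 0.029 = 39.08 m^(1/2)/s.

39.08


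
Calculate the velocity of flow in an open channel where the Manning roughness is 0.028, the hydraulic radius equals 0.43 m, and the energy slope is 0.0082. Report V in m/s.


Manning's equation gives V = (1/n) * R^(2/3) * S^(1/2).
First, compute R^(2/3) = 0.43^(2/3) = 0.5697.
Next, S^(1/2) = 0.0082^(1/2) = 0.090554.
Then 1/n = 1/0.028 = 35.71.
V = 35.71 * 0.5697 * 0.090554 = 1.8424 m/s.

1.8424


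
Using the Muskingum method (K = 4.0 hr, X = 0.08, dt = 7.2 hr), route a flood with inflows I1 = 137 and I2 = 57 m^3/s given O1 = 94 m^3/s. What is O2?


Muskingum coefficients:
denom = 2*K*(1-X) + dt = 2*4.0*(1-0.08) + 7.2 = 14.56.
C0 = (dt - 2*K*X)/denom = (7.2 - 2*4.0*0.08)/14.56 = 0.4505.
C1 = (dt + 2*K*X)/denom = (7.2 + 2*4.0*0.08)/14.56 = 0.5385.
C2 = (2*K*(1-X) - dt)/denom = 0.011.
O2 = C0*I2 + C1*I1 + C2*O1
   = 0.4505*57 + 0.5385*137 + 0.011*94
   = 100.48 m^3/s.

100.48


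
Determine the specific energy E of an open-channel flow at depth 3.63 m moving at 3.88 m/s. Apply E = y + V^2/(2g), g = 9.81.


Specific energy E = y + V^2/(2g).
Velocity head = V^2/(2g) = 3.88^2 / (2*9.81) = 15.0544 / 19.62 = 0.7673 m.
E = 3.63 + 0.7673 = 4.3973 m.

4.3973


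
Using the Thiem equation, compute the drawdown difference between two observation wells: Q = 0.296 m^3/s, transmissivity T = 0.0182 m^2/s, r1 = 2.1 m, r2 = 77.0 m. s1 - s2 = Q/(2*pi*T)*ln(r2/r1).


Thiem equation: s1 - s2 = Q/(2*pi*T) * ln(r2/r1).
ln(r2/r1) = ln(77.0/2.1) = 3.6019.
Q/(2*pi*T) = 0.296 / (2*pi*0.0182) = 0.296 / 0.1144 = 2.5885.
s1 - s2 = 2.5885 * 3.6019 = 9.3233 m.

9.3233


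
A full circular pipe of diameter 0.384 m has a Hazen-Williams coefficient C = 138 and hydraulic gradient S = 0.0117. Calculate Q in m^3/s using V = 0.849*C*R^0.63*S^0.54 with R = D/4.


For a full circular pipe, R = D/4 = 0.384/4 = 0.096 m.
V = 0.849 * 138 * 0.096^0.63 * 0.0117^0.54
  = 0.849 * 138 * 0.228471 * 0.090536
  = 2.4235 m/s.
Pipe area A = pi*D^2/4 = pi*0.384^2/4 = 0.1158 m^2.
Q = A * V = 0.1158 * 2.4235 = 0.2807 m^3/s.

0.2807


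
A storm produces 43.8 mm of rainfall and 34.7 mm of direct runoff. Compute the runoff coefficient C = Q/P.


The runoff coefficient C = runoff depth / rainfall depth.
C = 34.7 / 43.8
  = 0.7922.

0.7922


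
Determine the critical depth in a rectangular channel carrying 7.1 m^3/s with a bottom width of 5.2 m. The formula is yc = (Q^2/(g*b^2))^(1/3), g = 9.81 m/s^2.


Using yc = (Q^2 / (g * b^2))^(1/3):
Q^2 = 7.1^2 = 50.41.
g * b^2 = 9.81 * 5.2^2 = 9.81 * 27.04 = 265.26.
Q^2 / (g*b^2) = 50.41 / 265.26 = 0.19.
yc = 0.19^(1/3) = 0.5749 m.

0.5749


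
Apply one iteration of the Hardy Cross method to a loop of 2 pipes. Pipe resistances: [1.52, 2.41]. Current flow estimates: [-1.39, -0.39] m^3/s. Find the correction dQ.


Numerator terms (r*Q*|Q|): 1.52*-1.39*|-1.39| = -2.9368; 2.41*-0.39*|-0.39| = -0.3666.
Sum of numerator = -3.3034.
Denominator terms (r*|Q|): 1.52*|-1.39| = 2.1128; 2.41*|-0.39| = 0.9399.
2 * sum of denominator = 2 * 3.0527 = 6.1054.
dQ = --3.3034 / 6.1054 = 0.5411 m^3/s.

0.5411


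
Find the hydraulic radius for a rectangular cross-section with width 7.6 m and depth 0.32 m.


For a rectangular section:
Flow area A = b * y = 7.6 * 0.32 = 2.43 m^2.
Wetted perimeter P = b + 2y = 7.6 + 2*0.32 = 8.24 m.
Hydraulic radius R = A/P = 2.43 / 8.24 = 0.2951 m.

0.2951


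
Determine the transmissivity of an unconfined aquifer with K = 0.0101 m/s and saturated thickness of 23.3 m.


Transmissivity is defined as T = K * h.
T = 0.0101 * 23.3
  = 0.2353 m^2/s.

0.2353


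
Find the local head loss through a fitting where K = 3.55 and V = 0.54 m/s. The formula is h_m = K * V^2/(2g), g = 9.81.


Minor loss formula: h_m = K * V^2/(2g).
V^2 = 0.54^2 = 0.2916.
V^2/(2g) = 0.2916 / 19.62 = 0.0149 m.
h_m = 3.55 * 0.0149 = 0.0528 m.

0.0528


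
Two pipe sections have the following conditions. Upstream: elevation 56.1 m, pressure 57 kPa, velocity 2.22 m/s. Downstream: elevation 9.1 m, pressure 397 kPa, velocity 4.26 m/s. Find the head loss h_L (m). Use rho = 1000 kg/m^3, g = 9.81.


Total head at each section: H = z + p/(rho*g) + V^2/(2g).
H1 = 56.1 + 57*1000/(1000*9.81) + 2.22^2/(2*9.81)
   = 56.1 + 5.81 + 0.2512
   = 62.162 m.
H2 = 9.1 + 397*1000/(1000*9.81) + 4.26^2/(2*9.81)
   = 9.1 + 40.469 + 0.925
   = 50.494 m.
h_L = H1 - H2 = 62.162 - 50.494 = 11.668 m.

11.668


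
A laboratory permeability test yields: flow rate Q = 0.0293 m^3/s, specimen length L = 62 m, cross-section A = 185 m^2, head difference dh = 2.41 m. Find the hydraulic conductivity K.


From K = Q*L / (A*dh):
Numerator: Q*L = 0.0293 * 62 = 1.8166.
Denominator: A*dh = 185 * 2.41 = 445.85.
K = 1.8166 / 445.85 = 0.004074 m/s.

0.004074


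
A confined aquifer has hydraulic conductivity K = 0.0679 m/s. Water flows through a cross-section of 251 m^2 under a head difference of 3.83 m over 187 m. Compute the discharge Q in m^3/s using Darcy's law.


Darcy's law: Q = K * A * i, where i = dh/L.
Hydraulic gradient i = 3.83 / 187 = 0.020481.
Q = 0.0679 * 251 * 0.020481
  = 0.3491 m^3/s.

0.3491


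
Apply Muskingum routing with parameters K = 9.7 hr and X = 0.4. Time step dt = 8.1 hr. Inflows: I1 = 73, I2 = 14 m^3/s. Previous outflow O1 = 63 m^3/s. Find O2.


Muskingum coefficients:
denom = 2*K*(1-X) + dt = 2*9.7*(1-0.4) + 8.1 = 19.74.
C0 = (dt - 2*K*X)/denom = (8.1 - 2*9.7*0.4)/19.74 = 0.0172.
C1 = (dt + 2*K*X)/denom = (8.1 + 2*9.7*0.4)/19.74 = 0.8034.
C2 = (2*K*(1-X) - dt)/denom = 0.1793.
O2 = C0*I2 + C1*I1 + C2*O1
   = 0.0172*14 + 0.8034*73 + 0.1793*63
   = 70.19 m^3/s.

70.19


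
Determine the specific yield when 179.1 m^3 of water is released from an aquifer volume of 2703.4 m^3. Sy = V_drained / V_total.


Specific yield Sy = Volume drained / Total volume.
Sy = 179.1 / 2703.4
   = 0.0662.

0.0662


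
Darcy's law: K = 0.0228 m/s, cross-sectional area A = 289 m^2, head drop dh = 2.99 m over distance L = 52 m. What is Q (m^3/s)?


Darcy's law: Q = K * A * i, where i = dh/L.
Hydraulic gradient i = 2.99 / 52 = 0.0575.
Q = 0.0228 * 289 * 0.0575
  = 0.3789 m^3/s.

0.3789


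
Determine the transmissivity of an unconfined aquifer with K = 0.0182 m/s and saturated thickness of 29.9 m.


Transmissivity is defined as T = K * h.
T = 0.0182 * 29.9
  = 0.5442 m^2/s.

0.5442


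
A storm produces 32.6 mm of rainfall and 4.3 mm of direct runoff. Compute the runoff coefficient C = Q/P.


The runoff coefficient C = runoff depth / rainfall depth.
C = 4.3 / 32.6
  = 0.1319.

0.1319


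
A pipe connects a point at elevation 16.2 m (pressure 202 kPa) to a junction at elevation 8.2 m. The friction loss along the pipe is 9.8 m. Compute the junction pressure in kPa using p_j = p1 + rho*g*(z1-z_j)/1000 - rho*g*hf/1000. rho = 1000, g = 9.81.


Junction pressure: p_j = p1 + rho*g*(z1 - z_j)/1000 - rho*g*hf/1000.
Elevation term = 1000*9.81*(16.2 - 8.2)/1000 = 78.48 kPa.
Friction term = 1000*9.81*9.8/1000 = 96.138 kPa.
p_j = 202 + 78.48 - 96.138 = 184.34 kPa.

184.34


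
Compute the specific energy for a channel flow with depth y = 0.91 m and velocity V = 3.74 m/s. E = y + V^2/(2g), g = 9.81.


Specific energy E = y + V^2/(2g).
Velocity head = V^2/(2g) = 3.74^2 / (2*9.81) = 13.9876 / 19.62 = 0.7129 m.
E = 0.91 + 0.7129 = 1.6229 m.

1.6229


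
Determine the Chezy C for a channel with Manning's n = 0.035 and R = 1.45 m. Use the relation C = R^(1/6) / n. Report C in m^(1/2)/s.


The Chezy coefficient relates to Manning's n through C = R^(1/6) / n.
R^(1/6) = 1.45^(1/6) = 1.063885.
C = 1.063885 / 0.035 = 30.4 m^(1/2)/s.

30.4


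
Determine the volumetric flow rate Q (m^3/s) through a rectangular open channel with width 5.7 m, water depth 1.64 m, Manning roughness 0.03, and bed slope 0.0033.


For a rectangular channel, the cross-sectional area A = b * y = 5.7 * 1.64 = 9.35 m^2.
The wetted perimeter P = b + 2y = 5.7 + 2*1.64 = 8.98 m.
Hydraulic radius R = A/P = 9.35/8.98 = 1.041 m.
Velocity V = (1/n)*R^(2/3)*S^(1/2) = (1/0.03)*1.041^(2/3)*0.0033^(1/2) = 1.9668 m/s.
Discharge Q = A * V = 9.35 * 1.9668 = 18.386 m^3/s.

18.386


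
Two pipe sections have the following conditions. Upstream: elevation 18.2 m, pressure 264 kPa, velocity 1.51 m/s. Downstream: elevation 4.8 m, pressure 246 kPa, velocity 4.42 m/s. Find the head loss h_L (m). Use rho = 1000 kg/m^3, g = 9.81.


Total head at each section: H = z + p/(rho*g) + V^2/(2g).
H1 = 18.2 + 264*1000/(1000*9.81) + 1.51^2/(2*9.81)
   = 18.2 + 26.911 + 0.1162
   = 45.228 m.
H2 = 4.8 + 246*1000/(1000*9.81) + 4.42^2/(2*9.81)
   = 4.8 + 25.076 + 0.9957
   = 30.872 m.
h_L = H1 - H2 = 45.228 - 30.872 = 14.355 m.

14.355


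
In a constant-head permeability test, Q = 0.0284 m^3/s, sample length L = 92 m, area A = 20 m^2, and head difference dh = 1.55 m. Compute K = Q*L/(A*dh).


From K = Q*L / (A*dh):
Numerator: Q*L = 0.0284 * 92 = 2.6128.
Denominator: A*dh = 20 * 1.55 = 31.0.
K = 2.6128 / 31.0 = 0.084284 m/s.

0.084284


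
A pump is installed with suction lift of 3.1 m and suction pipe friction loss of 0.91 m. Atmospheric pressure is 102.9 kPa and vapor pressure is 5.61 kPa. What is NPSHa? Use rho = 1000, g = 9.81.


NPSHa = p_atm/(rho*g) - z_s - hf_s - p_vap/(rho*g).
p_atm/(rho*g) = 102.9*1000 / (1000*9.81) = 10.489 m.
p_vap/(rho*g) = 5.61*1000 / (1000*9.81) = 0.572 m.
NPSHa = 10.489 - 3.1 - 0.91 - 0.572
      = 5.91 m.

5.91


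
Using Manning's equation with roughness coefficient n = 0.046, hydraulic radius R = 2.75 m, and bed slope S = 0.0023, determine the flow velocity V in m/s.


Manning's equation gives V = (1/n) * R^(2/3) * S^(1/2).
First, compute R^(2/3) = 2.75^(2/3) = 1.9629.
Next, S^(1/2) = 0.0023^(1/2) = 0.047958.
Then 1/n = 1/0.046 = 21.74.
V = 21.74 * 1.9629 * 0.047958 = 2.0464 m/s.

2.0464


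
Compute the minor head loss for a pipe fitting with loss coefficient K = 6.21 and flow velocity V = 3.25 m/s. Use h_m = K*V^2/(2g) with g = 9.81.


Minor loss formula: h_m = K * V^2/(2g).
V^2 = 3.25^2 = 10.5625.
V^2/(2g) = 10.5625 / 19.62 = 0.5384 m.
h_m = 6.21 * 0.5384 = 3.3432 m.

3.3432


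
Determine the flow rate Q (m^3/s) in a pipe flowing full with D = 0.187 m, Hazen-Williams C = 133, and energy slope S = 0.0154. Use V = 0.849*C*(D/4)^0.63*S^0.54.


For a full circular pipe, R = D/4 = 0.187/4 = 0.0467 m.
V = 0.849 * 133 * 0.0467^0.63 * 0.0154^0.54
  = 0.849 * 133 * 0.145199 * 0.105017
  = 1.7218 m/s.
Pipe area A = pi*D^2/4 = pi*0.187^2/4 = 0.0275 m^2.
Q = A * V = 0.0275 * 1.7218 = 0.0473 m^3/s.

0.0473


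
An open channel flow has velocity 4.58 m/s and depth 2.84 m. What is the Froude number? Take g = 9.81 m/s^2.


The Froude number is defined as Fr = V / sqrt(g*y).
g*y = 9.81 * 2.84 = 27.8604.
sqrt(g*y) = sqrt(27.8604) = 5.2783.
Fr = 4.58 / 5.2783 = 0.8677.

0.8677


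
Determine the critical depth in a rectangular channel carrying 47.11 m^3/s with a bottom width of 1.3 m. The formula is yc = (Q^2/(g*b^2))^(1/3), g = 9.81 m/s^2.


Using yc = (Q^2 / (g * b^2))^(1/3):
Q^2 = 47.11^2 = 2219.35.
g * b^2 = 9.81 * 1.3^2 = 9.81 * 1.69 = 16.58.
Q^2 / (g*b^2) = 2219.35 / 16.58 = 133.8571.
yc = 133.8571^(1/3) = 5.1155 m.

5.1155


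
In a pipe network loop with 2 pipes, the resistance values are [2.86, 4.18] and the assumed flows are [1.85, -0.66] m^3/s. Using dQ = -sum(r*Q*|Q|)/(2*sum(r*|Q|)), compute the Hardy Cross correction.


Numerator terms (r*Q*|Q|): 2.86*1.85*|1.85| = 9.7884; 4.18*-0.66*|-0.66| = -1.8208.
Sum of numerator = 7.9675.
Denominator terms (r*|Q|): 2.86*|1.85| = 5.291; 4.18*|-0.66| = 2.7588.
2 * sum of denominator = 2 * 8.0498 = 16.0996.
dQ = -7.9675 / 16.0996 = -0.4949 m^3/s.

-0.4949


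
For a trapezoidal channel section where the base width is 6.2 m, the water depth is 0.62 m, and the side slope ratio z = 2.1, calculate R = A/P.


For a trapezoidal section with side slope z:
A = (b + z*y)*y = (6.2 + 2.1*0.62)*0.62 = 4.651 m^2.
P = b + 2*y*sqrt(1 + z^2) = 6.2 + 2*0.62*sqrt(1 + 2.1^2) = 9.084 m.
R = A/P = 4.651 / 9.084 = 0.512 m.

0.512


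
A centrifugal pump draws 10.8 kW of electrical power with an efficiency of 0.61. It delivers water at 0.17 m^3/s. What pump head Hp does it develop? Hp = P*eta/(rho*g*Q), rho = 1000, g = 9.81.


Pump head formula: Hp = P * eta / (rho * g * Q).
Numerator: P * eta = 10.8 * 1000 * 0.61 = 6588.0 W.
Denominator: rho * g * Q = 1000 * 9.81 * 0.17 = 1667.7.
Hp = 6588.0 / 1667.7 = 3.95 m.

3.95


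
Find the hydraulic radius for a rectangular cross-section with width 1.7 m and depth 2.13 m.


For a rectangular section:
Flow area A = b * y = 1.7 * 2.13 = 3.62 m^2.
Wetted perimeter P = b + 2y = 1.7 + 2*2.13 = 5.96 m.
Hydraulic radius R = A/P = 3.62 / 5.96 = 0.6076 m.

0.6076


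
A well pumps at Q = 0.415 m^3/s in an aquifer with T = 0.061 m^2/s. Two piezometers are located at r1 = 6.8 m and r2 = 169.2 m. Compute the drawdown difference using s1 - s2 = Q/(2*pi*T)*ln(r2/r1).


Thiem equation: s1 - s2 = Q/(2*pi*T) * ln(r2/r1).
ln(r2/r1) = ln(169.2/6.8) = 3.2142.
Q/(2*pi*T) = 0.415 / (2*pi*0.061) = 0.415 / 0.3833 = 1.0828.
s1 - s2 = 1.0828 * 3.2142 = 3.4802 m.

3.4802


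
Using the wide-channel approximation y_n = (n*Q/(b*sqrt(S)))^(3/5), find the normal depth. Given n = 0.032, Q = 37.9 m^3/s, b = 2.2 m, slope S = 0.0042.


We use the wide-channel approximation y_n = (n*Q/(b*sqrt(S)))^(3/5).
sqrt(S) = sqrt(0.0042) = 0.064807.
Numerator: n*Q = 0.032 * 37.9 = 1.2128.
Denominator: b*sqrt(S) = 2.2 * 0.064807 = 0.142575.
arg = 8.5063.
y_n = 8.5063^(3/5) = 3.6128 m.

3.6128


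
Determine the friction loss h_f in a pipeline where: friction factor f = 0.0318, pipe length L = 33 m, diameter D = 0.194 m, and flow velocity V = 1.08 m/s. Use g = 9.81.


Darcy-Weisbach equation: h_f = f * (L/D) * V^2/(2g).
f * L/D = 0.0318 * 33/0.194 = 5.4093.
V^2/(2g) = 1.08^2 / (2*9.81) = 1.1664 / 19.62 = 0.0594 m.
h_f = 5.4093 * 0.0594 = 0.322 m.

0.322


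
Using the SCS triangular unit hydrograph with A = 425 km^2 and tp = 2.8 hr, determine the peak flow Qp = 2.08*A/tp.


SCS formula: Qp = 2.08 * A / tp.
Qp = 2.08 * 425 / 2.8
   = 884.0 / 2.8
   = 315.71 m^3/s per cm.

315.71


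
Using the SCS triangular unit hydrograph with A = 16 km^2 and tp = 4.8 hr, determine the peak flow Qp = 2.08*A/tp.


SCS formula: Qp = 2.08 * A / tp.
Qp = 2.08 * 16 / 4.8
   = 33.28 / 4.8
   = 6.93 m^3/s per cm.

6.93


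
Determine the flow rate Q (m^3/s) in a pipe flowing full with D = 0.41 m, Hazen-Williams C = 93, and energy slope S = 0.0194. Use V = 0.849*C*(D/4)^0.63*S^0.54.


For a full circular pipe, R = D/4 = 0.41/4 = 0.1025 m.
V = 0.849 * 93 * 0.1025^0.63 * 0.0194^0.54
  = 0.849 * 93 * 0.238098 * 0.118963
  = 2.2365 m/s.
Pipe area A = pi*D^2/4 = pi*0.41^2/4 = 0.132 m^2.
Q = A * V = 0.132 * 2.2365 = 0.2953 m^3/s.

0.2953


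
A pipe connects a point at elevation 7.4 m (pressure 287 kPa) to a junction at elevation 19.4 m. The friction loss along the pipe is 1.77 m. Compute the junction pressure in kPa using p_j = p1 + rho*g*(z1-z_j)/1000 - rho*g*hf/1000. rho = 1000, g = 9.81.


Junction pressure: p_j = p1 + rho*g*(z1 - z_j)/1000 - rho*g*hf/1000.
Elevation term = 1000*9.81*(7.4 - 19.4)/1000 = -117.72 kPa.
Friction term = 1000*9.81*1.77/1000 = 17.364 kPa.
p_j = 287 + -117.72 - 17.364 = 151.92 kPa.

151.92


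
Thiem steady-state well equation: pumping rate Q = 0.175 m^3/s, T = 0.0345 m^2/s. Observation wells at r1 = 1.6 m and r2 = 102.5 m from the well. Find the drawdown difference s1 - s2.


Thiem equation: s1 - s2 = Q/(2*pi*T) * ln(r2/r1).
ln(r2/r1) = ln(102.5/1.6) = 4.1599.
Q/(2*pi*T) = 0.175 / (2*pi*0.0345) = 0.175 / 0.2168 = 0.8073.
s1 - s2 = 0.8073 * 4.1599 = 3.3583 m.

3.3583


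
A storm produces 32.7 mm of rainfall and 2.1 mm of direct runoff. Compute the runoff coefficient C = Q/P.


The runoff coefficient C = runoff depth / rainfall depth.
C = 2.1 / 32.7
  = 0.0642.

0.0642


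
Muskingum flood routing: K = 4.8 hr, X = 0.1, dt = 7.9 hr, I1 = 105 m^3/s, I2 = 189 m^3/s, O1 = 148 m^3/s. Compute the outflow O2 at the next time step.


Muskingum coefficients:
denom = 2*K*(1-X) + dt = 2*4.8*(1-0.1) + 7.9 = 16.54.
C0 = (dt - 2*K*X)/denom = (7.9 - 2*4.8*0.1)/16.54 = 0.4196.
C1 = (dt + 2*K*X)/denom = (7.9 + 2*4.8*0.1)/16.54 = 0.5357.
C2 = (2*K*(1-X) - dt)/denom = 0.0447.
O2 = C0*I2 + C1*I1 + C2*O1
   = 0.4196*189 + 0.5357*105 + 0.0447*148
   = 142.17 m^3/s.

142.17


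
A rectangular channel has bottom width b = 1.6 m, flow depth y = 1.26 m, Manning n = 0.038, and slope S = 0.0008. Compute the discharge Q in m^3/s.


For a rectangular channel, the cross-sectional area A = b * y = 1.6 * 1.26 = 2.02 m^2.
The wetted perimeter P = b + 2y = 1.6 + 2*1.26 = 4.12 m.
Hydraulic radius R = A/P = 2.02/4.12 = 0.4893 m.
Velocity V = (1/n)*R^(2/3)*S^(1/2) = (1/0.038)*0.4893^(2/3)*0.0008^(1/2) = 0.4622 m/s.
Discharge Q = A * V = 2.02 * 0.4622 = 0.932 m^3/s.

0.932


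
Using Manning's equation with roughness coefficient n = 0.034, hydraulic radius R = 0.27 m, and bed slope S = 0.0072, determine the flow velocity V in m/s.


Manning's equation gives V = (1/n) * R^(2/3) * S^(1/2).
First, compute R^(2/3) = 0.27^(2/3) = 0.4177.
Next, S^(1/2) = 0.0072^(1/2) = 0.084853.
Then 1/n = 1/0.034 = 29.41.
V = 29.41 * 0.4177 * 0.084853 = 1.0425 m/s.

1.0425


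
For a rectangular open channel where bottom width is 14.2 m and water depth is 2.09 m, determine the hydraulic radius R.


For a rectangular section:
Flow area A = b * y = 14.2 * 2.09 = 29.68 m^2.
Wetted perimeter P = b + 2y = 14.2 + 2*2.09 = 18.38 m.
Hydraulic radius R = A/P = 29.68 / 18.38 = 1.6147 m.

1.6147


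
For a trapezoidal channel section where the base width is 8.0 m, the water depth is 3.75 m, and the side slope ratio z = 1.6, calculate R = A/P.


For a trapezoidal section with side slope z:
A = (b + z*y)*y = (8.0 + 1.6*3.75)*3.75 = 52.5 m^2.
P = b + 2*y*sqrt(1 + z^2) = 8.0 + 2*3.75*sqrt(1 + 1.6^2) = 22.151 m.
R = A/P = 52.5 / 22.151 = 2.3701 m.

2.3701


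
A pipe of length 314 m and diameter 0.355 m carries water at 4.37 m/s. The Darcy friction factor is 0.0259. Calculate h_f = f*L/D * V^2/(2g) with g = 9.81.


Darcy-Weisbach equation: h_f = f * (L/D) * V^2/(2g).
f * L/D = 0.0259 * 314/0.355 = 22.9087.
V^2/(2g) = 4.37^2 / (2*9.81) = 19.0969 / 19.62 = 0.9733 m.
h_f = 22.9087 * 0.9733 = 22.298 m.

22.298


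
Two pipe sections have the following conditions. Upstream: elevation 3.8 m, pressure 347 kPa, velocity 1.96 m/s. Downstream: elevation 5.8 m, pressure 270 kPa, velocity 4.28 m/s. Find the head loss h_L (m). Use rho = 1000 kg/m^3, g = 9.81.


Total head at each section: H = z + p/(rho*g) + V^2/(2g).
H1 = 3.8 + 347*1000/(1000*9.81) + 1.96^2/(2*9.81)
   = 3.8 + 35.372 + 0.1958
   = 39.368 m.
H2 = 5.8 + 270*1000/(1000*9.81) + 4.28^2/(2*9.81)
   = 5.8 + 27.523 + 0.9337
   = 34.257 m.
h_L = H1 - H2 = 39.368 - 34.257 = 5.111 m.

5.111


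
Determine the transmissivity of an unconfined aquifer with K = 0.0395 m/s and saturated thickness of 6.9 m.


Transmissivity is defined as T = K * h.
T = 0.0395 * 6.9
  = 0.2726 m^2/s.

0.2726


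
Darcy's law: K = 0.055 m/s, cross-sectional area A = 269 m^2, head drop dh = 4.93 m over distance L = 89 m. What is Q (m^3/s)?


Darcy's law: Q = K * A * i, where i = dh/L.
Hydraulic gradient i = 4.93 / 89 = 0.055393.
Q = 0.055 * 269 * 0.055393
  = 0.8195 m^3/s.

0.8195


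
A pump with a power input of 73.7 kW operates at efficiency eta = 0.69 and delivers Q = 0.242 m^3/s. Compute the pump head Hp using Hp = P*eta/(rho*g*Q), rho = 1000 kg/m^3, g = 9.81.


Pump head formula: Hp = P * eta / (rho * g * Q).
Numerator: P * eta = 73.7 * 1000 * 0.69 = 50853.0 W.
Denominator: rho * g * Q = 1000 * 9.81 * 0.242 = 2374.02.
Hp = 50853.0 / 2374.02 = 21.42 m.

21.42


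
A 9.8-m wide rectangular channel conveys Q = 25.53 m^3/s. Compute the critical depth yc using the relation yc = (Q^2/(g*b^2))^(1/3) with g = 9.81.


Using yc = (Q^2 / (g * b^2))^(1/3):
Q^2 = 25.53^2 = 651.78.
g * b^2 = 9.81 * 9.8^2 = 9.81 * 96.04 = 942.15.
Q^2 / (g*b^2) = 651.78 / 942.15 = 0.6918.
yc = 0.6918^(1/3) = 0.8844 m.

0.8844


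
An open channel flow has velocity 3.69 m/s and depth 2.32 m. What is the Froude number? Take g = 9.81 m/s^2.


The Froude number is defined as Fr = V / sqrt(g*y).
g*y = 9.81 * 2.32 = 22.7592.
sqrt(g*y) = sqrt(22.7592) = 4.7707.
Fr = 3.69 / 4.7707 = 0.7735.

0.7735


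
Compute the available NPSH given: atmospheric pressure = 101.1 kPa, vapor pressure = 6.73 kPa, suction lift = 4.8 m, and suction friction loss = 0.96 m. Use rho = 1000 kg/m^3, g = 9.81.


NPSHa = p_atm/(rho*g) - z_s - hf_s - p_vap/(rho*g).
p_atm/(rho*g) = 101.1*1000 / (1000*9.81) = 10.306 m.
p_vap/(rho*g) = 6.73*1000 / (1000*9.81) = 0.686 m.
NPSHa = 10.306 - 4.8 - 0.96 - 0.686
      = 3.86 m.

3.86


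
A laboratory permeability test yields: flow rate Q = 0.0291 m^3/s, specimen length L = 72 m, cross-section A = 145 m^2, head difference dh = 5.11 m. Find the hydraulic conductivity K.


From K = Q*L / (A*dh):
Numerator: Q*L = 0.0291 * 72 = 2.0952.
Denominator: A*dh = 145 * 5.11 = 740.95.
K = 2.0952 / 740.95 = 0.002828 m/s.

0.002828


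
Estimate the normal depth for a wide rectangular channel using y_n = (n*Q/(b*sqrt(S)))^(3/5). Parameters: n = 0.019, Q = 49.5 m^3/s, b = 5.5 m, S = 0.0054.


We use the wide-channel approximation y_n = (n*Q/(b*sqrt(S)))^(3/5).
sqrt(S) = sqrt(0.0054) = 0.073485.
Numerator: n*Q = 0.019 * 49.5 = 0.9405.
Denominator: b*sqrt(S) = 5.5 * 0.073485 = 0.404167.
arg = 2.327.
y_n = 2.327^(3/5) = 1.6599 m.

1.6599


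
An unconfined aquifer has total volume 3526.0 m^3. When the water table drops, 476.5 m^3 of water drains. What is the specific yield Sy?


Specific yield Sy = Volume drained / Total volume.
Sy = 476.5 / 3526.0
   = 0.1351.

0.1351


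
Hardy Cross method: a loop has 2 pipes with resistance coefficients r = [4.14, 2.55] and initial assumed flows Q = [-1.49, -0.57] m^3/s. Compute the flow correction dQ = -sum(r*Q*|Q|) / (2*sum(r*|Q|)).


Numerator terms (r*Q*|Q|): 4.14*-1.49*|-1.49| = -9.1912; 2.55*-0.57*|-0.57| = -0.8285.
Sum of numerator = -10.0197.
Denominator terms (r*|Q|): 4.14*|-1.49| = 6.1686; 2.55*|-0.57| = 1.4535.
2 * sum of denominator = 2 * 7.6221 = 15.2442.
dQ = --10.0197 / 15.2442 = 0.6573 m^3/s.

0.6573


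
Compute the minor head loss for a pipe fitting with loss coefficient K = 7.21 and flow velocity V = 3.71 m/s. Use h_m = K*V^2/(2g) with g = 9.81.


Minor loss formula: h_m = K * V^2/(2g).
V^2 = 3.71^2 = 13.7641.
V^2/(2g) = 13.7641 / 19.62 = 0.7015 m.
h_m = 7.21 * 0.7015 = 5.0581 m.

5.0581


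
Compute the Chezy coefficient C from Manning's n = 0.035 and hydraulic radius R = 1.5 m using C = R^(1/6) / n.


The Chezy coefficient relates to Manning's n through C = R^(1/6) / n.
R^(1/6) = 1.5^(1/6) = 1.069913.
C = 1.069913 / 0.035 = 30.57 m^(1/2)/s.

30.57


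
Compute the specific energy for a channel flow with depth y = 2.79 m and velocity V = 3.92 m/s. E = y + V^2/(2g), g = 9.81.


Specific energy E = y + V^2/(2g).
Velocity head = V^2/(2g) = 3.92^2 / (2*9.81) = 15.3664 / 19.62 = 0.7832 m.
E = 2.79 + 0.7832 = 3.5732 m.

3.5732


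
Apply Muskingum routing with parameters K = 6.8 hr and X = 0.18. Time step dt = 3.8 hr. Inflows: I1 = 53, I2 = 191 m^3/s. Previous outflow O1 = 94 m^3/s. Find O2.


Muskingum coefficients:
denom = 2*K*(1-X) + dt = 2*6.8*(1-0.18) + 3.8 = 14.952.
C0 = (dt - 2*K*X)/denom = (3.8 - 2*6.8*0.18)/14.952 = 0.0904.
C1 = (dt + 2*K*X)/denom = (3.8 + 2*6.8*0.18)/14.952 = 0.4179.
C2 = (2*K*(1-X) - dt)/denom = 0.4917.
O2 = C0*I2 + C1*I1 + C2*O1
   = 0.0904*191 + 0.4179*53 + 0.4917*94
   = 85.64 m^3/s.

85.64


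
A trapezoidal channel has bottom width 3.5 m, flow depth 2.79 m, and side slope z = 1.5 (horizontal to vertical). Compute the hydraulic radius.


For a trapezoidal section with side slope z:
A = (b + z*y)*y = (3.5 + 1.5*2.79)*2.79 = 21.441 m^2.
P = b + 2*y*sqrt(1 + z^2) = 3.5 + 2*2.79*sqrt(1 + 1.5^2) = 13.559 m.
R = A/P = 21.441 / 13.559 = 1.5813 m.

1.5813


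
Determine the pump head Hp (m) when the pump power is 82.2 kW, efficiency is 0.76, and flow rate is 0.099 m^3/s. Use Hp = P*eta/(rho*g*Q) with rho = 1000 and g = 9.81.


Pump head formula: Hp = P * eta / (rho * g * Q).
Numerator: P * eta = 82.2 * 1000 * 0.76 = 62472.0 W.
Denominator: rho * g * Q = 1000 * 9.81 * 0.099 = 971.19.
Hp = 62472.0 / 971.19 = 64.33 m.

64.33
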